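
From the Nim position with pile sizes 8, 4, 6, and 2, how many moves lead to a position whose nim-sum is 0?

Nim-sum: 8 ^ 4 ^ 6 ^ 2 = 8.
The overall nim-sum is X = 8. A pile of size p has a winning move iff p XOR X < p (reduce it to p XOR X).
  8: 8 XOR 8 = 0 < 8 — winning move (to 0).
  4: 4 XOR 8 = 12 ≥ 4 — no move.
  6: 6 XOR 8 = 14 ≥ 6 — no move.
  2: 2 XOR 8 = 10 ≥ 2 — no move.
That gives 1 winning move.

1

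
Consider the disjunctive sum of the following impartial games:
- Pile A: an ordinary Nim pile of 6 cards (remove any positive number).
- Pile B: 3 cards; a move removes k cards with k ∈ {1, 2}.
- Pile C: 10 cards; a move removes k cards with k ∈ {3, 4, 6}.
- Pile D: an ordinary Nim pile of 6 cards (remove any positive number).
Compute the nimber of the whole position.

Pile A is a plain Nim pile of size 6, so its Grundy value is 6.
For pile B, compute g(0), g(1), … with moves {1, 2}:
k:     0  1  2  3
g(k):  0  1  2  0
So g(3) = 0.
For pile C, compute g(0), g(1), … with moves {3, 4, 6}:
g(0) = mex{} = 0
g(1) = mex{} = 0
g(2) = mex{} = 0
g(3) = mex{0} = 1
g(4) = mex{0} = 1
g(5) = mex{0} = 1
g(6) = mex{0,1} = 2
g(7) = mex{0,1} = 2
g(8) = mex{0,1} = 2
g(9) = mex{1,2} = 0
g(10) = mex{1,2} = 0
So g(10) = 0.
Pile D is a plain Nim pile of size 6, so its Grundy value is 6.
The value of a disjunctive sum is the nim-sum of the parts.
Combined value = 6 XOR 0 XOR 0 XOR 6 = 0.

0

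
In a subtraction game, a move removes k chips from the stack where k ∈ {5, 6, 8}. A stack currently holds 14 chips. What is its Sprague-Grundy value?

Build the Grundy sequence with g(k) = mex{g(k−s) : s ∈ {5, 6, 8}, s ≤ k}:
g(0) = mex{} = 0
g(1) = mex{} = 0
g(2) = mex{} = 0
g(3) = mex{} = 0
g(4) = mex{} = 0
g(5) = mex{0} = 1
g(6) = mex{0} = 1
g(7) = mex{0} = 1
g(8) = mex{0} = 1
g(9) = mex{0} = 1
g(10) = mex{0,1} = 2
g(11) = mex{0,1} = 2
g(12) = mex{0,1} = 2
g(13) = mex{1} = 0
g(14) = mex{1} = 0
So g(14) = 0.

0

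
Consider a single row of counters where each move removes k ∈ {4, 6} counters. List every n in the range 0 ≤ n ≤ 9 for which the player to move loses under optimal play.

0, 1, 2, 3

Grundy values for subtraction set {4, 6}:
g(0) = mex{} = 0
g(1) = mex{} = 0
g(2) = mex{} = 0
g(3) = mex{} = 0
g(4) = mex{0} = 1
g(5) = mex{0} = 1
g(6) = mex{0} = 1
g(7) = mex{0} = 1
g(8) = mex{0,1} = 2
g(9) = mex{0,1} = 2
The P-positions (g = 0) in 0..9 are 0, 1, 2, 3.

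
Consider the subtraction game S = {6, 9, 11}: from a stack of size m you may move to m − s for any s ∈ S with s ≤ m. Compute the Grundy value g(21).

0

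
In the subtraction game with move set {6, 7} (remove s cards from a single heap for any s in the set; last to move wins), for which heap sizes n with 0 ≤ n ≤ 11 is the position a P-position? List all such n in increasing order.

Build the Grundy sequence with g(k) = mex{g(k−s) : s ∈ {6, 7}, s ≤ k}:
k:     0  1  2  3  4  5  6  7  8  9 10 11
g(k):  0  0  0  0  0  0  1  1  1  1  1  1
The P-positions (g = 0) in 0..11 are 0, 1, 2, 3, 4, 5.

0, 1, 2, 3, 4, 5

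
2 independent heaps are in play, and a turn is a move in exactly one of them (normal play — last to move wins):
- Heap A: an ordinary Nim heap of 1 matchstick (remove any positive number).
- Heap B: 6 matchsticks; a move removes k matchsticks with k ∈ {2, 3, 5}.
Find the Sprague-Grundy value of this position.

2

Heap A is a plain Nim heap of size 1, so its Grundy value is 1.
Build the Grundy sequence for heap B with g(k) = mex{g(k−s) : s ∈ {2, 3, 5}, s ≤ k}:
g(0) = mex{} = 0
g(1) = mex{} = 0
g(2) = mex{0} = 1
g(3) = mex{0} = 1
g(4) = mex{0,1} = 2
g(5) = mex{0,1} = 2
g(6) = mex{0,1,2} = 3
So g(6) = 3.
The value of a disjunctive sum is the nim-sum of the parts.
Combined value = 1 ⊕ 3 = 2.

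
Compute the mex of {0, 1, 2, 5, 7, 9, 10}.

The values 0, 1, 2 are all present; 3 is the first non-negative integer missing from the set.

3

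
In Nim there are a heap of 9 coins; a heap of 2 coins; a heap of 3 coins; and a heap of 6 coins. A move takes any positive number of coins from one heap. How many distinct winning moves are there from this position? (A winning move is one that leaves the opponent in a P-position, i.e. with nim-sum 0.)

1

Nim-sum: 9 ^ 2 ^ 3 ^ 6 = 14.
The overall nim-sum is X = 14. A heap of size p has a winning move iff p XOR X < p (reduce it to p XOR X).
  9: 9 XOR 14 = 7 < 9 — winning move (to 7).
  2: 2 XOR 14 = 12 ≥ 2 — no move.
  3: 3 XOR 14 = 13 ≥ 3 — no move.
  6: 6 XOR 14 = 8 ≥ 6 — no move.
That gives 1 winning move.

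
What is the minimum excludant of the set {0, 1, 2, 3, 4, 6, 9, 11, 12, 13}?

5

The values 0, 1, 2, 3, 4 are all present; 5 is the first non-negative integer missing from the set.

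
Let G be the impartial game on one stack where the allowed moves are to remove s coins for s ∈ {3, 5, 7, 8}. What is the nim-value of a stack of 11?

0

Grundy values for subtraction set {3, 5, 7, 8}:
g(0) = mex{} = 0
g(1) = mex{} = 0
g(2) = mex{} = 0
g(3) = mex{0} = 1
g(4) = mex{0} = 1
g(5) = mex{0} = 1
g(6) = mex{0,1} = 2
g(7) = mex{0,1} = 2
g(8) = mex{0,1} = 2
g(9) = mex{0,1,2} = 3
g(10) = mex{0,1,2} = 3
g(11) = mex{1,2} = 0
So g(11) = 0.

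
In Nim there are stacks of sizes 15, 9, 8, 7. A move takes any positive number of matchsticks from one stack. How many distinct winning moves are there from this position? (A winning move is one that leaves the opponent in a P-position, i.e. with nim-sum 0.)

Compute the nim-sum pairwise:
15 XOR 9 = 6
6 XOR 8 = 14
14 XOR 7 = 9
The overall nim-sum is X = 9. A stack of size p has a winning move iff p XOR X < p (reduce it to p XOR X).
  15: 15 XOR 9 = 6 < 15 — winning move (to 6).
  9: 9 XOR 9 = 0 < 9 — winning move (to 0).
  8: 8 XOR 9 = 1 < 8 — winning move (to 1).
  7: 7 XOR 9 = 14 ≥ 7 — no move.
That gives 3 winning moves.

3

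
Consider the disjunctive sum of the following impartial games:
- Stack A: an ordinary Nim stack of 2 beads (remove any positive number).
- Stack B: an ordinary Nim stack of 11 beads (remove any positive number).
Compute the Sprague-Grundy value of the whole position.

Stack A is a plain Nim stack of size 2, so its Grundy value is 2.
Stack B is a plain Nim stack of size 11, so its Grundy value is 11.
The value of a disjunctive sum is the nim-sum of the parts.
Combined value = 2 ⊕ 11 = 9.

9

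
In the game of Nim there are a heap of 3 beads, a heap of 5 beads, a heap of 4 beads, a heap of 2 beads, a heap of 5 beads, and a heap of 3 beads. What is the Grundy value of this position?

6

Nim-sum: 3 XOR 5 XOR 4 XOR 2 XOR 5 XOR 3 = 6.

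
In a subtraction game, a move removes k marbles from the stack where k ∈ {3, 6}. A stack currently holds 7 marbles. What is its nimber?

Build the Grundy sequence with g(k) = mex{g(k−s) : s ∈ {3, 6}, s ≤ k}:
k:     0  1  2  3  4  5  6  7
g(k):  0  0  0  1  1  1  2  2
So g(7) = 2.

2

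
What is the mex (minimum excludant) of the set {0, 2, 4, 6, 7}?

1

0 is in the set but 1 is not, so the mex is 1.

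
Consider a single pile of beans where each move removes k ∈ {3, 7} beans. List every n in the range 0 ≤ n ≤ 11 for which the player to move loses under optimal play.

0, 1, 2, 6, 10, 11

Grundy values for subtraction set {3, 7}:
k:     0  1  2  3  4  5  6  7  8  9 10 11
g(k):  0  0  0  1  1  1  0  2  2  1  0  0
The P-positions (g = 0) in 0..11 are 0, 1, 2, 6, 10, 11.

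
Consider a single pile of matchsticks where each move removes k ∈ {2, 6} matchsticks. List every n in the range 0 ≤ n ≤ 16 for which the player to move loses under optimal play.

0, 1, 4, 5, 8, 9, 12, 13, 16

Build the Grundy sequence with g(k) = mex{g(k−s) : s ∈ {2, 6}, s ≤ k}:
k:     0  1  2  3  4  5  6  7  8  9 10 11 12 13 14 15 16
g(k):  0  0  1  1  0  0  1  1  0  0  1  1  0  0  1  1  0
The P-positions (g = 0) in 0..16 are 0, 1, 4, 5, 8, 9, 12, 13, 16.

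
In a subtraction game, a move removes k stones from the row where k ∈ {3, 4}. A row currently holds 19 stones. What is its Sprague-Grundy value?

Compute g(0), g(1), … for moves {3, 4}:
k:     0  1  2  3  4  5  6  7  8  9 10 11 12 13 14 15 16 17 18 19
g(k):  0  0  0  1  1  1  2  0  0  0  1  1  1  2  0  0  0  1  1  1
So g(19) = 1.

1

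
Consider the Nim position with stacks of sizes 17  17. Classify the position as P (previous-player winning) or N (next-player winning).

P-position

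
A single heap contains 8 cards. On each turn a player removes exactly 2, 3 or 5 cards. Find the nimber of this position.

Build the Grundy sequence with g(k) = mex{g(k−s) : s ∈ {2, 3, 5}, s ≤ k}:
g(0) = mex{} = 0
g(1) = mex{} = 0
g(2) = mex{0} = 1
g(3) = mex{0} = 1
g(4) = mex{0,1} = 2
g(5) = mex{0,1} = 2
g(6) = mex{0,1,2} = 3
g(7) = mex{1,2} = 0
g(8) = mex{1,2,3} = 0
So g(8) = 0.

0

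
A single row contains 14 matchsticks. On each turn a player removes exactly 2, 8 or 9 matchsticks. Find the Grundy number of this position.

3

Grundy values for subtraction set {2, 8, 9}:
g(0) = mex{} = 0
g(1) = mex{} = 0
g(2) = mex{0} = 1
g(3) = mex{0} = 1
g(4) = mex{1} = 0
g(5) = mex{1} = 0
g(6) = mex{0} = 1
g(7) = mex{0} = 1
g(8) = mex{0,1} = 2
g(9) = mex{0,1} = 2
g(10) = mex{0,1,2} = 3
g(11) = mex{1,2} = 0
g(12) = mex{0,1,3} = 2
g(13) = mex{0} = 1
g(14) = mex{0,1,2} = 3
So g(14) = 3.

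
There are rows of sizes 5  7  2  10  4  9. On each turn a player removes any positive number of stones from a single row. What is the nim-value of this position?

7

Nim-sum: 5 ⊕ 7 ⊕ 2 ⊕ 10 ⊕ 4 ⊕ 9 = 7.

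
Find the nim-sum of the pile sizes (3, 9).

Compute the nim-sum pairwise:
3 XOR 9 = 10

10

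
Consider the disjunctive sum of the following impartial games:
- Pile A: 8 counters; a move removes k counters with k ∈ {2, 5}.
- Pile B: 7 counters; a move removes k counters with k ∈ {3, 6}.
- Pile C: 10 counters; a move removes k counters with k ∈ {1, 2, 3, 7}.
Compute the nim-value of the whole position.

0

Build the Grundy sequence for pile A with g(k) = mex{g(k−s) : s ∈ {2, 5}, s ≤ k}:
k:     0  1  2  3  4  5  6  7  8
g(k):  0  0  1  1  0  2  1  0  0
So g(8) = 0.
Grundy values for pile B (subtraction set {3, 6}):
k:     0  1  2  3  4  5  6  7
g(k):  0  0  0  1  1  1  2  2
So g(7) = 2.
Build the Grundy sequence for pile C with g(k) = mex{g(k−s) : s ∈ {1, 2, 3, 7}, s ≤ k}:
g(0) = mex{} = 0
g(1) = mex{0} = 1
g(2) = mex{0,1} = 2
g(3) = mex{0,1,2} = 3
g(4) = mex{1,2,3} = 0
g(5) = mex{0,2,3} = 1
g(6) = mex{0,1,3} = 2
g(7) = mex{0,1,2} = 3
g(8) = mex{1,2,3} = 0
g(9) = mex{0,2,3} = 1
g(10) = mex{0,1,3} = 2
So g(10) = 2.
By the Sprague-Grundy theorem, the Grundy value of a sum of independent games is the XOR of the component values.
Combined value = 0 ⊕ 2 ⊕ 2 = 0.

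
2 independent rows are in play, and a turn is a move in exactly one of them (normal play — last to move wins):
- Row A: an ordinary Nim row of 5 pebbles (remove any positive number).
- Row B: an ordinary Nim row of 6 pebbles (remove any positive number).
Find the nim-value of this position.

Row A is a plain Nim row of size 5, so its Grundy value is 5.
Row B is a plain Nim row of size 6, so its Grundy value is 6.
The value of a disjunctive sum is the nim-sum of the parts.
Combined value = 5 ⊕ 6 = 3.

3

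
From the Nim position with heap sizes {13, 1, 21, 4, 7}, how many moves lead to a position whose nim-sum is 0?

1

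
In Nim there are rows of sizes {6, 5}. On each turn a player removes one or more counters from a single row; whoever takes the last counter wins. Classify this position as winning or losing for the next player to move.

Write each in binary and XOR column by column:
  110  (6)
  101  (5)
  ---
  011  (3)
The nim-sum is 3 ≠ 0, so this is an N-position: the player to move can win.

Winning position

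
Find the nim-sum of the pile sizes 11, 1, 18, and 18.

Compute the nim-sum pairwise:
11 ⊕ 1 = 10
10 ⊕ 18 = 24
24 ⊕ 18 = 10

10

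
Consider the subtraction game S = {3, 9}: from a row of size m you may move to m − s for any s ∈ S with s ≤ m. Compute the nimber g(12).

Compute g(0), g(1), … for moves {3, 9}:
g(0) = mex{} = 0
g(1) = mex{} = 0
g(2) = mex{} = 0
g(3) = mex{0} = 1
g(4) = mex{0} = 1
g(5) = mex{0} = 1
g(6) = mex{1} = 0
g(7) = mex{1} = 0
g(8) = mex{1} = 0
g(9) = mex{0} = 1
g(10) = mex{0} = 1
g(11) = mex{0} = 1
g(12) = mex{1} = 0
So g(12) = 0.

0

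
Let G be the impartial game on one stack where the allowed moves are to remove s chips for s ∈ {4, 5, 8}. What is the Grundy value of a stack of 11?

Grundy values for subtraction set {4, 5, 8}:
g(0) = mex{} = 0
g(1) = mex{} = 0
g(2) = mex{} = 0
g(3) = mex{} = 0
g(4) = mex{0} = 1
g(5) = mex{0} = 1
g(6) = mex{0} = 1
g(7) = mex{0} = 1
g(8) = mex{0,1} = 2
g(9) = mex{0,1} = 2
g(10) = mex{0,1} = 2
g(11) = mex{0,1} = 2
So g(11) = 2.

2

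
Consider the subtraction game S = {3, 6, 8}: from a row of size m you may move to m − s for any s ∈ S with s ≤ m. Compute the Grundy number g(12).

0

Grundy values for subtraction set {3, 6, 8}:
k:     0  1  2  3  4  5  6  7  8  9 10 11 12
g(k):  0  0  0  1  1  1  2  2  2  3  3  0  0
So g(12) = 0.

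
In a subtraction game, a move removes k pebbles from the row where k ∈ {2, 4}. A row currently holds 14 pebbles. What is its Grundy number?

Compute g(0), g(1), … for moves {2, 4}:
g(0) = mex{} = 0
g(1) = mex{} = 0
g(2) = mex{0} = 1
g(3) = mex{0} = 1
g(4) = mex{0,1} = 2
g(5) = mex{0,1} = 2
g(6) = mex{1,2} = 0
g(7) = mex{1,2} = 0
g(8) = mex{0,2} = 1
g(9) = mex{0,2} = 1
g(10) = mex{0,1} = 2
g(11) = mex{0,1} = 2
g(12) = mex{1,2} = 0
g(13) = mex{1,2} = 0
g(14) = mex{0,2} = 1
So g(14) = 1.

1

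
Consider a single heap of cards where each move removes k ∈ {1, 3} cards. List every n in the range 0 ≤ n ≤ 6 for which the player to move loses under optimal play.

Grundy values for subtraction set {1, 3}:
g(0) = mex{} = 0
g(1) = mex{0} = 1
g(2) = mex{1} = 0
g(3) = mex{0} = 1
g(4) = mex{1} = 0
g(5) = mex{0} = 1
g(6) = mex{1} = 0
The P-positions (g = 0) in 0..6 are 0, 2, 4, 6.

0, 2, 4, 6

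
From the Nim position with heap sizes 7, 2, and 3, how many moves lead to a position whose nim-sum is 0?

Write each in binary and XOR column by column:
  111  (7)
  010  (2)
  011  (3)
  ---
  110  (6)
The overall nim-sum is X = 6. A heap of size p has a winning move iff p XOR X < p (reduce it to p XOR X).
  7: 7 XOR 6 = 1 < 7 — winning move (to 1).
  2: 2 XOR 6 = 4 ≥ 2 — no move.
  3: 3 XOR 6 = 5 ≥ 3 — no move.
That gives 1 winning move.

1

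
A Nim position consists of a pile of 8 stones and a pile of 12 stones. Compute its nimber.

4

Compute the nim-sum pairwise:
8 ^ 12 = 4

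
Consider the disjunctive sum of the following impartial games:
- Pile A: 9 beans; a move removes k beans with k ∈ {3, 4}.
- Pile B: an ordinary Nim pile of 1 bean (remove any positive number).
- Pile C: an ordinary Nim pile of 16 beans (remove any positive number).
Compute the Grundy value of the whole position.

For pile A, compute g(0), g(1), … with moves {3, 4}:
k:     0  1  2  3  4  5  6  7  8  9
g(k):  0  0  0  1  1  1  2  0  0  0
So g(9) = 0.
Pile B is a plain Nim pile of size 1, so its Grundy value is 1.
Pile C is a plain Nim pile of size 16, so its Grundy value is 16.
By the Sprague-Grundy theorem, the Grundy value of a sum of independent games is the XOR of the component values.
Combined value = 0 XOR 1 XOR 16 = 17.

17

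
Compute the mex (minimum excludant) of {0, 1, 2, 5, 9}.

3

The values 0, 1, 2 are all present; 3 is the first non-negative integer missing from the set.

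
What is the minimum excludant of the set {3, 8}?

0 is not in the set, so the mex is 0.

0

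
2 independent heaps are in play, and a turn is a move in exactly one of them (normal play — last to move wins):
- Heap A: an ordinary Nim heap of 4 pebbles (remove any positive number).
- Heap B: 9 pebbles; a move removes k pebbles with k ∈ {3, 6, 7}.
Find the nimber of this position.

7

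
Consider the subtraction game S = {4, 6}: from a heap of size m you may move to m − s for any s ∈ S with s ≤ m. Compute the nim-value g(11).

0

Grundy values for subtraction set {4, 6}:
k:     0  1  2  3  4  5  6  7  8  9 10 11
g(k):  0  0  0  0  1  1  1  1  2  2  0  0
So g(11) = 0.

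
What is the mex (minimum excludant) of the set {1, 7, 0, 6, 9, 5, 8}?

The values 0, 1 are all present; 2 is the first non-negative integer missing from the set.

2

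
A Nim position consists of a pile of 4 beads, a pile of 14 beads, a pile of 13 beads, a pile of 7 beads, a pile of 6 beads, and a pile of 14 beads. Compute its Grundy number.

8

Compute the nim-sum pairwise:
4 XOR 14 = 10
10 XOR 13 = 7
7 XOR 7 = 0
0 XOR 6 = 6
6 XOR 14 = 8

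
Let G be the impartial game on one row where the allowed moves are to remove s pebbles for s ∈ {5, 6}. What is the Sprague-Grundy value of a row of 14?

Build the Grundy sequence with g(k) = mex{g(k−s) : s ∈ {5, 6}, s ≤ k}:
k:     0  1  2  3  4  5  6  7  8  9 10 11 12 13 14
g(k):  0  0  0  0  0  1  1  1  1  1  2  0  0  0  0
So g(14) = 0.

0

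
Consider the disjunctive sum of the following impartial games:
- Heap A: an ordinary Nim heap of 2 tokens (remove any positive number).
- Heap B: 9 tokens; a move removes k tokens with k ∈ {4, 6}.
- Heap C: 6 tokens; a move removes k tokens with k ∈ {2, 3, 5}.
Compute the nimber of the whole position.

Heap A is a plain Nim heap of size 2, so its Grundy value is 2.
Build the Grundy sequence for heap B with g(k) = mex{g(k−s) : s ∈ {4, 6}, s ≤ k}:
k:     0  1  2  3  4  5  6  7  8  9
g(k):  0  0  0  0  1  1  1  1  2  2
So g(9) = 2.
For heap C, compute g(0), g(1), … with moves {2, 3, 5}:
g(0) = mex{} = 0
g(1) = mex{} = 0
g(2) = mex{0} = 1
g(3) = mex{0} = 1
g(4) = mex{0,1} = 2
g(5) = mex{0,1} = 2
g(6) = mex{0,1,2} = 3
So g(6) = 3.
By the Sprague-Grundy theorem, the Grundy value of a sum of independent games is the XOR of the component values.
Combined value = 2 XOR 2 XOR 3 = 3.

3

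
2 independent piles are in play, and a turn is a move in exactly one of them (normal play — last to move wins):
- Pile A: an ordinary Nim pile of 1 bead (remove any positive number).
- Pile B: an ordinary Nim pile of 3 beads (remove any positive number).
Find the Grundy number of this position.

2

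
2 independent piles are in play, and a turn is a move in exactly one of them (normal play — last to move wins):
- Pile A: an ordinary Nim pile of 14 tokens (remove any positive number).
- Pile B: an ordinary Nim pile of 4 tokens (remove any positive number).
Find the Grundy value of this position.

10

Pile A is a plain Nim pile of size 14, so its Grundy value is 14.
Pile B is a plain Nim pile of size 4, so its Grundy value is 4.
The value of a disjunctive sum is the nim-sum of the parts.
Combined value = 14 ⊕ 4 = 10.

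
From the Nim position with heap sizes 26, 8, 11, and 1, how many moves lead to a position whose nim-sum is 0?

1

Compute the nim-sum pairwise:
26 XOR 8 = 18
18 XOR 11 = 25
25 XOR 1 = 24
The overall nim-sum is X = 24. A heap of size p has a winning move iff p XOR X < p (reduce it to p XOR X).
  26: 26 XOR 24 = 2 < 26 — winning move (to 2).
  8: 8 XOR 24 = 16 ≥ 8 — no move.
  11: 11 XOR 24 = 19 ≥ 11 — no move.
  1: 1 XOR 24 = 25 ≥ 1 — no move.
That gives 1 winning move.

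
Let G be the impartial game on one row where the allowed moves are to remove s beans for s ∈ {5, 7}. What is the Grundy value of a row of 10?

2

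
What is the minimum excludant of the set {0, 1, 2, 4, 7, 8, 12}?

The values 0, 1, 2 are all present; 3 is the first non-negative integer missing from the set.

3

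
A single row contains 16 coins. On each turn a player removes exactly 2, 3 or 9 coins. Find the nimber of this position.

0

Compute g(0), g(1), … for moves {2, 3, 9}:
k:     0  1  2  3  4  5  6  7  8  9 10 11 12 13 14 15 16
g(k):  0  0  1  1  2  0  0  1  1  2  2  0  0  1  1  2  0
So g(16) = 0.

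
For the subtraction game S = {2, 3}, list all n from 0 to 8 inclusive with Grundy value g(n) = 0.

0, 1, 5, 6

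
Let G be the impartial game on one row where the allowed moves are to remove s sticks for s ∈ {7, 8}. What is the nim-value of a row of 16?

Grundy values for subtraction set {7, 8}:
k:     0  1  2  3  4  5  6  7  8  9 10 11 12 13 14 15 16
g(k):  0  0  0  0  0  0  0  1  1  1  1  1  1  1  2  0  0
So g(16) = 0.

0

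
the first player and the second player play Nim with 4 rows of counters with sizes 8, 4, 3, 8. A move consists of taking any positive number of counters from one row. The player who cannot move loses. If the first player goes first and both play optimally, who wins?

the first player wins

Nim-sum: 8 XOR 4 XOR 3 XOR 8 = 7.
The nim-sum is 7 ≠ 0, so this is an N-position: the player to move can win; the first player has a winning move.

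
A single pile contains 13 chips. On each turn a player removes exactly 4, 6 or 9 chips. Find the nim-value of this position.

Grundy values for subtraction set {4, 6, 9}:
k:     0  1  2  3  4  5  6  7  8  9 10 11 12 13
g(k):  0  0  0  0  1  1  1  1  2  2  2  2  3  0
So g(13) = 0.

0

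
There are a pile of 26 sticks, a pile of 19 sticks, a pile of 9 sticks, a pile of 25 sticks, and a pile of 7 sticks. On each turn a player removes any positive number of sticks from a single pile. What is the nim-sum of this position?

30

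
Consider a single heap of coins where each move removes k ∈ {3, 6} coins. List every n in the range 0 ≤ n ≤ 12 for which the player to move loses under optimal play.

Build the Grundy sequence with g(k) = mex{g(k−s) : s ∈ {3, 6}, s ≤ k}:
g(0) = mex{} = 0
g(1) = mex{} = 0
g(2) = mex{} = 0
g(3) = mex{0} = 1
g(4) = mex{0} = 1
g(5) = mex{0} = 1
g(6) = mex{0,1} = 2
g(7) = mex{0,1} = 2
g(8) = mex{0,1} = 2
g(9) = mex{1,2} = 0
g(10) = mex{1,2} = 0
g(11) = mex{1,2} = 0
g(12) = mex{0,2} = 1
The P-positions (g = 0) in 0..12 are 0, 1, 2, 9, 10, 11.

0, 1, 2, 9, 10, 11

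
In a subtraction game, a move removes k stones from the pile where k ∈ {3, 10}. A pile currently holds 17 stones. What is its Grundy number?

Grundy values for subtraction set {3, 10}:
k:     0  1  2  3  4  5  6  7  8  9 10 11 12 13 14 15 16 17
g(k):  0  0  0  1  1  1  0  0  0  1  1  1  2  0  0  0  1  1
So g(17) = 1.

1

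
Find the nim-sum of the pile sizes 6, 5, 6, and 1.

Nim-sum: 6 ^ 5 ^ 6 ^ 1 = 4.

4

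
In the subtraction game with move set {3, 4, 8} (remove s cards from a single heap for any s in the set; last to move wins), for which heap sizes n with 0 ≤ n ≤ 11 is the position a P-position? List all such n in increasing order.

Grundy values for subtraction set {3, 4, 8}:
k:     0  1  2  3  4  5  6  7  8  9 10 11
g(k):  0  0  0  1  1  1  2  0  2  3  1  3
The P-positions (g = 0) in 0..11 are 0, 1, 2, 7.

0, 1, 2, 7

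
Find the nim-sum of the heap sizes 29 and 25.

Nim-sum: 29 ^ 25 = 4.

4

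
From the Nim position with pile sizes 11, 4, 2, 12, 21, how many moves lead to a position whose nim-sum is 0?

1

In binary:
  01011  (11)
  00100  (4)
  00010  (2)
  01100  (12)
  10101  (21)
  -----
  10100  (20)
The overall nim-sum is X = 20. A pile of size p has a winning move iff p XOR X < p (reduce it to p XOR X).
  11: 11 XOR 20 = 31 ≥ 11 — no move.
  4: 4 XOR 20 = 16 ≥ 4 — no move.
  2: 2 XOR 20 = 22 ≥ 2 — no move.
  12: 12 XOR 20 = 24 ≥ 12 — no move.
  21: 21 XOR 20 = 1 < 21 — winning move (to 1).
That gives 1 winning move.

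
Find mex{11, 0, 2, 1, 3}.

4

The values 0, 1, 2, 3 are all present; 4 is the first non-negative integer missing from the set.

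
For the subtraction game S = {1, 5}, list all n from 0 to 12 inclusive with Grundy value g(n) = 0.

Build the Grundy sequence with g(k) = mex{g(k−s) : s ∈ {1, 5}, s ≤ k}:
k:     0  1  2  3  4  5  6  7  8  9 10 11 12
g(k):  0  1  0  1  0  1  0  1  0  1  0  1  0
The P-positions (g = 0) in 0..12 are 0, 2, 4, 6, 8, 10, 12.

0, 2, 4, 6, 8, 10, 12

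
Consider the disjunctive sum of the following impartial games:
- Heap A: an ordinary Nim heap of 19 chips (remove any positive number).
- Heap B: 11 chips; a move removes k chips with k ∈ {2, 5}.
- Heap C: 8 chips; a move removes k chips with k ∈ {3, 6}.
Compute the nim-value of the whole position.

17

Heap A is a plain Nim heap of size 19, so its Grundy value is 19.
Build the Grundy sequence for heap B with g(k) = mex{g(k−s) : s ∈ {2, 5}, s ≤ k}:
g(0) = mex{} = 0
g(1) = mex{} = 0
g(2) = mex{0} = 1
g(3) = mex{0} = 1
g(4) = mex{1} = 0
g(5) = mex{0,1} = 2
g(6) = mex{0} = 1
g(7) = mex{1,2} = 0
g(8) = mex{1} = 0
g(9) = mex{0} = 1
g(10) = mex{0,2} = 1
g(11) = mex{1} = 0
So g(11) = 0.
For heap C, compute g(0), g(1), … with moves {3, 6}:
k:     0  1  2  3  4  5  6  7  8
g(k):  0  0  0  1  1  1  2  2  2
So g(8) = 2.
The value of a disjunctive sum is the nim-sum of the parts.
Combined value = 19 XOR 0 XOR 2 = 17.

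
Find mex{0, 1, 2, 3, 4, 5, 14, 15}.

6

The values 0, 1, 2, 3, 4, 5 are all present; 6 is the first non-negative integer missing from the set.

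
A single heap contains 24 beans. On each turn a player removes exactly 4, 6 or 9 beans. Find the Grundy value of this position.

2

Compute g(0), g(1), … for moves {4, 6, 9}:
k:     0  1  2  3  4  5  6  7  8  9 10 11 12 13 14 15 16 17 18 19 20 21 22 23 24
g(k):  0  0  0  0  1  1  1  1  2  2  2  2  3  0  0  0  0  1  1  1  1  2  2  2  2
So g(24) = 2.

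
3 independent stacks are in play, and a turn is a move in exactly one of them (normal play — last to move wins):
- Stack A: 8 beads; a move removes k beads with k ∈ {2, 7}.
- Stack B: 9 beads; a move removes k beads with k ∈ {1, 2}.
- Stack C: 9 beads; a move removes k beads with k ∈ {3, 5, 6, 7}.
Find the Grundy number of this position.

1

For stack A, compute g(0), g(1), … with moves {2, 7}:
k:     0  1  2  3  4  5  6  7  8
g(k):  0  0  1  1  0  0  1  1  2
So g(8) = 2.
Grundy values for stack B (subtraction set {1, 2}):
g(0) = mex{} = 0
g(1) = mex{0} = 1
g(2) = mex{0,1} = 2
g(3) = mex{1,2} = 0
g(4) = mex{0,2} = 1
g(5) = mex{0,1} = 2
g(6) = mex{1,2} = 0
g(7) = mex{0,2} = 1
g(8) = mex{0,1} = 2
g(9) = mex{1,2} = 0
So g(9) = 0.
Grundy values for stack C (subtraction set {3, 5, 6, 7}):
g(0) = mex{} = 0
g(1) = mex{} = 0
g(2) = mex{} = 0
g(3) = mex{0} = 1
g(4) = mex{0} = 1
g(5) = mex{0} = 1
g(6) = mex{0,1} = 2
g(7) = mex{0,1} = 2
g(8) = mex{0,1} = 2
g(9) = mex{0,1,2} = 3
So g(9) = 3.
The value of a disjunctive sum is the nim-sum of the parts.
Combined value = 2 XOR 0 XOR 3 = 1.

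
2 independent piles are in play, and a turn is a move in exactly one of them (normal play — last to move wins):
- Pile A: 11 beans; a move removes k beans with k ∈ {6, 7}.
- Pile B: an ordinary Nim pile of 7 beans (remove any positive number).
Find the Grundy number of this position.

Build the Grundy sequence for pile A with g(k) = mex{g(k−s) : s ∈ {6, 7}, s ≤ k}:
g(0) = mex{} = 0
g(1) = mex{} = 0
g(2) = mex{} = 0
g(3) = mex{} = 0
g(4) = mex{} = 0
g(5) = mex{} = 0
g(6) = mex{0} = 1
g(7) = mex{0} = 1
g(8) = mex{0} = 1
g(9) = mex{0} = 1
g(10) = mex{0} = 1
g(11) = mex{0} = 1
So g(11) = 1.
Pile B is a plain Nim pile of size 7, so its Grundy value is 7.
By the Sprague-Grundy theorem, the Grundy value of a sum of independent games is the XOR of the component values.
Combined value = 1 XOR 7 = 6.

6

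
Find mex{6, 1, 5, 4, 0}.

2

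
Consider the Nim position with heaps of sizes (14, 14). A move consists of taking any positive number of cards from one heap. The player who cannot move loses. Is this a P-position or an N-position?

P-position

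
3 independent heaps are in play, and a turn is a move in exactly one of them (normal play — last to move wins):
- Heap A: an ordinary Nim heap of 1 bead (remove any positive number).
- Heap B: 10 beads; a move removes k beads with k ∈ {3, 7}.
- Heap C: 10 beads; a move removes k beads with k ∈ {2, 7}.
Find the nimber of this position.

Heap A is a plain Nim heap of size 1, so its Grundy value is 1.
For heap B, compute g(0), g(1), … with moves {3, 7}:
k:     0  1  2  3  4  5  6  7  8  9 10
g(k):  0  0  0  1  1  1  0  2  2  1  0
So g(10) = 0.
Grundy values for heap C (subtraction set {2, 7}):
k:     0  1  2  3  4  5  6  7  8  9 10
g(k):  0  0  1  1  0  0  1  1  2  0  0
So g(10) = 0.
The value of a disjunctive sum is the nim-sum of the parts.
Combined value = 1 XOR 0 XOR 0 = 1.

1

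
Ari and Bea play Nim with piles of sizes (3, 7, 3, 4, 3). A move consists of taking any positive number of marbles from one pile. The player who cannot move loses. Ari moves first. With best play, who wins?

Write each in binary and XOR column by column:
  011  (3)
  111  (7)
  011  (3)
  100  (4)
  011  (3)
  ---
  000  (0)
The nim-sum is 0, so this is a P-position: the player to move is in a losing position under optimal play; Ari is about to move from it and so loses — Bea wins.

Bea wins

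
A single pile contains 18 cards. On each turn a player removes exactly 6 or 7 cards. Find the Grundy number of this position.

0

Build the Grundy sequence with g(k) = mex{g(k−s) : s ∈ {6, 7}, s ≤ k}:
k:     0  1  2  3  4  5  6  7  8  9 10 11 12 13 14 15 16 17 18
g(k):  0  0  0  0  0  0  1  1  1  1  1  1  2  0  0  0  0  0  0
So g(18) = 0.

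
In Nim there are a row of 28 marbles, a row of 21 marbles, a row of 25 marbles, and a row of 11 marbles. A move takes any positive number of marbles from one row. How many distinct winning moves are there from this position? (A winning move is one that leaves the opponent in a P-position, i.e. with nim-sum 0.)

3

Compute the nim-sum pairwise:
28 ⊕ 21 = 9
9 ⊕ 25 = 16
16 ⊕ 11 = 27
The overall nim-sum is X = 27. A row of size p has a winning move iff p XOR X < p (reduce it to p XOR X).
  28: 28 XOR 27 = 7 < 28 — winning move (to 7).
  21: 21 XOR 27 = 14 < 21 — winning move (to 14).
  25: 25 XOR 27 = 2 < 25 — winning move (to 2).
  11: 11 XOR 27 = 16 ≥ 11 — no move.
That gives 3 winning moves.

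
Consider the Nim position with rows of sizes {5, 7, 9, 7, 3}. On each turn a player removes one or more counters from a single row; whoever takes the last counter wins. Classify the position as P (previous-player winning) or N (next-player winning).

N-position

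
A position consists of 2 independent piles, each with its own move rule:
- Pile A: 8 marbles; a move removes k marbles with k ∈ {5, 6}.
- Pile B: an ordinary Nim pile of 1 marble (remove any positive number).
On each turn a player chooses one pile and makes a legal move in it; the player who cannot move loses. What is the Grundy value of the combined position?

0

Grundy values for pile A (subtraction set {5, 6}):
g(0) = mex{} = 0
g(1) = mex{} = 0
g(2) = mex{} = 0
g(3) = mex{} = 0
g(4) = mex{} = 0
g(5) = mex{0} = 1
g(6) = mex{0} = 1
g(7) = mex{0} = 1
g(8) = mex{0} = 1
So g(8) = 1.
Pile B is a plain Nim pile of size 1, so its Grundy value is 1.
By the Sprague-Grundy theorem, the Grundy value of a sum of independent games is the XOR of the component values.
Combined value = 1 ⊕ 1 = 0.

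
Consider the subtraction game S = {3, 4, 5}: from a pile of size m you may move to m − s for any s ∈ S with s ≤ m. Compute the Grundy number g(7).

Grundy values for subtraction set {3, 4, 5}:
g(0) = mex{} = 0
g(1) = mex{} = 0
g(2) = mex{} = 0
g(3) = mex{0} = 1
g(4) = mex{0} = 1
g(5) = mex{0} = 1
g(6) = mex{0,1} = 2
g(7) = mex{0,1} = 2
So g(7) = 2.

2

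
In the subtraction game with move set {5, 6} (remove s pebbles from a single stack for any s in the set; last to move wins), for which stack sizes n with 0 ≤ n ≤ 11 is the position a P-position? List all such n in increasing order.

0, 1, 2, 3, 4, 11

Compute g(0), g(1), … for moves {5, 6}:
k:     0  1  2  3  4  5  6  7  8  9 10 11
g(k):  0  0  0  0  0  1  1  1  1  1  2  0
The P-positions (g = 0) in 0..11 are 0, 1, 2, 3, 4, 11.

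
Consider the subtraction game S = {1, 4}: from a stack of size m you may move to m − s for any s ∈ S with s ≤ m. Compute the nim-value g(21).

Compute g(0), g(1), … for moves {1, 4}:
k:     0  1  2  3  4  5  6  7  8  9 10 11 12 13 14 15 16 17 18 19 20 21
g(k):  0  1  0  1  2  0  1  0  1  2  0  1  0  1  2  0  1  0  1  2  0  1
So g(21) = 1.

1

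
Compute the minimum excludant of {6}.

0

0 is not in the set, so the mex is 0.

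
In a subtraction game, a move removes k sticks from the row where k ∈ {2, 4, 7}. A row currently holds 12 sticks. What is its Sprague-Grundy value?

Build the Grundy sequence with g(k) = mex{g(k−s) : s ∈ {2, 4, 7}, s ≤ k}:
k:     0  1  2  3  4  5  6  7  8  9 10 11 12
g(k):  0  0  1  1  2  2  0  3  1  0  2  1  0
So g(12) = 0.

0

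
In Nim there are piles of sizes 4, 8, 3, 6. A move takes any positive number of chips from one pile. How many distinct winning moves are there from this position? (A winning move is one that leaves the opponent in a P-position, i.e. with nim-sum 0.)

1

Compute the nim-sum pairwise:
4 ^ 8 = 12
12 ^ 3 = 15
15 ^ 6 = 9
The overall nim-sum is X = 9. A pile of size p has a winning move iff p XOR X < p (reduce it to p XOR X).
  4: 4 XOR 9 = 13 ≥ 4 — no move.
  8: 8 XOR 9 = 1 < 8 — winning move (to 1).
  3: 3 XOR 9 = 10 ≥ 3 — no move.
  6: 6 XOR 9 = 15 ≥ 6 — no move.
That gives 1 winning move.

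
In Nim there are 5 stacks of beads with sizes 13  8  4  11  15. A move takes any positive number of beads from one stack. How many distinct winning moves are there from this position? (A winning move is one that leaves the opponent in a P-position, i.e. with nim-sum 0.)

3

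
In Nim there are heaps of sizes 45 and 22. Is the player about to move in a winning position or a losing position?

Bitwise XOR of the heap sizes:
  101101  (45)
  010110  (22)
  ------
  111011  (59)
The nim-sum is 59 ≠ 0, so this is an N-position: the player to move can win.

Winning position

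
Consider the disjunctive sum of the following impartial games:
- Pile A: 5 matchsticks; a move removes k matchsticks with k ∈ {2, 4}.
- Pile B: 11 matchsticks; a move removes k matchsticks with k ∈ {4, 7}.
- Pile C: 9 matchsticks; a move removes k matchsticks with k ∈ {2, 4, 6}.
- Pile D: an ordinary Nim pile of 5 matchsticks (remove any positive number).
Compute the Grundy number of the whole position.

7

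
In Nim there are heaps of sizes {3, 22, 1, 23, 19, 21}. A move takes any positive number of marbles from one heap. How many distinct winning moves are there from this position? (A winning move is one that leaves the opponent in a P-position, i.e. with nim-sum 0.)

Compute the nim-sum pairwise:
3 ^ 22 = 21
21 ^ 1 = 20
20 ^ 23 = 3
3 ^ 19 = 16
16 ^ 21 = 5
The overall nim-sum is X = 5. A heap of size p has a winning move iff p XOR X < p (reduce it to p XOR X).
  3: 3 XOR 5 = 6 ≥ 3 — no move.
  22: 22 XOR 5 = 19 < 22 — winning move (to 19).
  1: 1 XOR 5 = 4 ≥ 1 — no move.
  23: 23 XOR 5 = 18 < 23 — winning move (to 18).
  19: 19 XOR 5 = 22 ≥ 19 — no move.
  21: 21 XOR 5 = 16 < 21 — winning move (to 16).
That gives 3 winning moves.

3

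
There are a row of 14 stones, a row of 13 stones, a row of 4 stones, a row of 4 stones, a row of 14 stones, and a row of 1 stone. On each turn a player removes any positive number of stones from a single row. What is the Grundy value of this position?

Bitwise XOR of the heap sizes:
  1110  (14)
  1101  (13)
  0100  (4)
  0100  (4)
  1110  (14)
  0001  (1)
  ----
  1100  (12)

12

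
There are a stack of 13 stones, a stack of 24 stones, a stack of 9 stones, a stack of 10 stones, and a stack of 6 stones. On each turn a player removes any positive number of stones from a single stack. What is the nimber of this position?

Compute the nim-sum pairwise:
13 ^ 24 = 21
21 ^ 9 = 28
28 ^ 10 = 22
22 ^ 6 = 16

16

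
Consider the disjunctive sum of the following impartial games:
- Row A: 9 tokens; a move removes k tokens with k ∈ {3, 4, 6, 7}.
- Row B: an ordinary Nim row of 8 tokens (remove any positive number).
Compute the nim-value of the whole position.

11

Grundy values for row A (subtraction set {3, 4, 6, 7}):
k:     0  1  2  3  4  5  6  7  8  9
g(k):  0  0  0  1  1  1  2  2  2  3
So g(9) = 3.
Row B is a plain Nim row of size 8, so its Grundy value is 8.
The value of a disjunctive sum is the nim-sum of the parts.
Combined value = 3 XOR 8 = 11.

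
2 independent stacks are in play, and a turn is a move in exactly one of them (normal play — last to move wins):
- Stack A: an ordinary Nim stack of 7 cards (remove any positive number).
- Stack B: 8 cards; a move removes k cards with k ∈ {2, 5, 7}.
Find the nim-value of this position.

Stack A is a plain Nim stack of size 7, so its Grundy value is 7.
Build the Grundy sequence for stack B with g(k) = mex{g(k−s) : s ∈ {2, 5, 7}, s ≤ k}:
g(0) = mex{} = 0
g(1) = mex{} = 0
g(2) = mex{0} = 1
g(3) = mex{0} = 1
g(4) = mex{1} = 0
g(5) = mex{0,1} = 2
g(6) = mex{0} = 1
g(7) = mex{0,1,2} = 3
g(8) = mex{0,1} = 2
So g(8) = 2.
By the Sprague-Grundy theorem, the Grundy value of a sum of independent games is the XOR of the component values.
Combined value = 7 ⊕ 2 = 5.

5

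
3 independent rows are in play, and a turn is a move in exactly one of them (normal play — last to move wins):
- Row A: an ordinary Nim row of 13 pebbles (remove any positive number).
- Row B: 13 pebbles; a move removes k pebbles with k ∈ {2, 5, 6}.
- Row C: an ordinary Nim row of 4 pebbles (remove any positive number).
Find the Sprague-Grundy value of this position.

Row A is a plain Nim row of size 13, so its Grundy value is 13.
For row B, compute g(0), g(1), … with moves {2, 5, 6}:
k:     0  1  2  3  4  5  6  7  8  9 10 11 12 13
g(k):  0  0  1  1  0  2  1  3  0  2  1  0  0  1
So g(13) = 1.
Row C is a plain Nim row of size 4, so its Grundy value is 4.
By the Sprague-Grundy theorem, the Grundy value of a sum of independent games is the XOR of the component values.
Combined value = 13 XOR 1 XOR 4 = 8.

8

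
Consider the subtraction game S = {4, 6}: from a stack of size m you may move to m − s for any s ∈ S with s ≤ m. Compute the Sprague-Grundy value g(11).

Grundy values for subtraction set {4, 6}:
g(0) = mex{} = 0
g(1) = mex{} = 0
g(2) = mex{} = 0
g(3) = mex{} = 0
g(4) = mex{0} = 1
g(5) = mex{0} = 1
g(6) = mex{0} = 1
g(7) = mex{0} = 1
g(8) = mex{0,1} = 2
g(9) = mex{0,1} = 2
g(10) = mex{1} = 0
g(11) = mex{1} = 0
So g(11) = 0.

0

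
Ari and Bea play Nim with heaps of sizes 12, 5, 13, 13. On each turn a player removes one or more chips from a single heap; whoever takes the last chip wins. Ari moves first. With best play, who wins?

Bitwise XOR of the heap sizes:
  1100  (12)
  0101  (5)
  1101  (13)
  1101  (13)
  ----
  1001  (9)
The nim-sum is 9 ≠ 0, so this is an N-position: the player to move can win; Ari has a winning move.

Ari wins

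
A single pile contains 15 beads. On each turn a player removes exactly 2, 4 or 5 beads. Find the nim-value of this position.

0

Compute g(0), g(1), … for moves {2, 4, 5}:
k:     0  1  2  3  4  5  6  7  8  9 10 11 12 13 14 15
g(k):  0  0  1  1  2  2  3  0  0  1  1  2  2  3  0  0
So g(15) = 0.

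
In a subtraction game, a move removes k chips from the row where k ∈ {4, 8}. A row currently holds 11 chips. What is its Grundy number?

2

Grundy values for subtraction set {4, 8}:
k:     0  1  2  3  4  5  6  7  8  9 10 11
g(k):  0  0  0  0  1  1  1  1  2  2  2  2
So g(11) = 2.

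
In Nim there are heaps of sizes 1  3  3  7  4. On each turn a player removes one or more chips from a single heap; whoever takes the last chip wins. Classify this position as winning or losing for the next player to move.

Compute the nim-sum pairwise:
1 ⊕ 3 = 2
2 ⊕ 3 = 1
1 ⊕ 7 = 6
6 ⊕ 4 = 2
The nim-sum is 2 ≠ 0, so this is an N-position: the player to move can win.

Winning position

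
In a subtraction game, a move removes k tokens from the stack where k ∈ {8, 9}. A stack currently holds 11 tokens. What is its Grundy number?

1

Build the Grundy sequence with g(k) = mex{g(k−s) : s ∈ {8, 9}, s ≤ k}:
k:     0  1  2  3  4  5  6  7  8  9 10 11
g(k):  0  0  0  0  0  0  0  0  1  1  1  1
So g(11) = 1.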